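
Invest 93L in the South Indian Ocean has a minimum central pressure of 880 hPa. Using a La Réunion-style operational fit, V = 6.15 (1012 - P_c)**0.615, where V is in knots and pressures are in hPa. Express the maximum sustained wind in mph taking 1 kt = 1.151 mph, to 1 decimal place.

142.6 mph

ΔP = 1012 − 880 = 132 hPa.
V ≈ 6.15 × 132^0.615 = 6.15 × 20.144 ≈ 123.888 kt.
123.888 × 1.151 ≈ 142.59 mph → 142.6 mph.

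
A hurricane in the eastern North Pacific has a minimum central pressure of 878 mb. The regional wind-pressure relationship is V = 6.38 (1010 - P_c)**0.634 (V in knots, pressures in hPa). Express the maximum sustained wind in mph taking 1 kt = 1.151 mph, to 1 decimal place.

162.3 mph

ΔP = 1010 − 878 = 132 mb.
V ≈ 6.38 × 132^0.634 = 6.38 × 22.103 ≈ 141.015 kt.
141.015 × 1.151 ≈ 162.31 mph → 162.3 mph.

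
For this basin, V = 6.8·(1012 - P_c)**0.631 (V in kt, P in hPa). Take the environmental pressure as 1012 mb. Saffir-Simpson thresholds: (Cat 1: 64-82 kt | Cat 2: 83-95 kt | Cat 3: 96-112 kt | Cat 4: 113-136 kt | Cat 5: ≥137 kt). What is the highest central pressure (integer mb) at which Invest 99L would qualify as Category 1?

977 mb

Category 1 begins at V = 64 kt.
Required ΔP = (64/6.8)^(1/0.631) = 9.412^1.585 ≈ 34.92 mb.
P_c ≤ 1012 − 34.92 = 977.08, so the highest integer P_c is 977 mb.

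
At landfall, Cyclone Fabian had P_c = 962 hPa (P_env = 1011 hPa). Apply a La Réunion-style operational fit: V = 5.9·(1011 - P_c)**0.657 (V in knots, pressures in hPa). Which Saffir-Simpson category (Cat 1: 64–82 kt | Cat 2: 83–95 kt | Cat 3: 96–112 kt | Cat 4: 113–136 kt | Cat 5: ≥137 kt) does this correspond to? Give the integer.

ΔP = 1011 − 962 = 49 hPa.
V ≈ 5.9 × 49^0.657 = 5.9 × 12.90 ≈ 76 kt.
76 kt falls in the Category 1 band.

1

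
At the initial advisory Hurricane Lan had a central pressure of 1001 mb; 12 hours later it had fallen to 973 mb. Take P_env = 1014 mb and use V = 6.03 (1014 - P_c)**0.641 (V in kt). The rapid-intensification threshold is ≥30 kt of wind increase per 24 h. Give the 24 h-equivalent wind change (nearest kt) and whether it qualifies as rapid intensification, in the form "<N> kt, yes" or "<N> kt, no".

68 kt, yes

V₁: ΔP = 13, V ≈ 6.03 × 13^0.641 ≈ 31.21 kt.
V₂: ΔP = 41, V ≈ 6.03 × 41^0.641 ≈ 65.18 kt.
ΔV over 12 h = 33.97 kt → 24 h equivalent = 33.97 × 24/12 ≈ 67.94 kt.
68 kt ≥ 30 kt ⇒ rapid intensification.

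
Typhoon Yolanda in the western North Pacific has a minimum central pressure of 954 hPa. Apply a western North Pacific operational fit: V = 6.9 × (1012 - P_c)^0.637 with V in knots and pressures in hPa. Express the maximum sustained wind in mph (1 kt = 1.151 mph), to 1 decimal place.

105.5 mph

ΔP = 1012 − 954 = 58 hPa.
V ≈ 6.9 × 58^0.637 = 6.9 × 13.283 ≈ 91.654 kt.
91.654 × 1.151 ≈ 105.49 mph → 105.5 mph.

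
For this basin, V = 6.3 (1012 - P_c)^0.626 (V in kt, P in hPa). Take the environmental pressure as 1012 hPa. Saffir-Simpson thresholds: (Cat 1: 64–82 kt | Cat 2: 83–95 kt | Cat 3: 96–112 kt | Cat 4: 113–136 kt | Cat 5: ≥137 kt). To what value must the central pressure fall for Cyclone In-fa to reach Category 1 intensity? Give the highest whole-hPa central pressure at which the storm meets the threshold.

971 hPa

Category 1 begins at V = 64 kt.
Required ΔP = (64/6.3)^(1/0.626) = 10.159^1.597 ≈ 40.59 hPa.
P_c ≤ 1012 − 40.59 = 971.41, so the highest integer P_c is 971 hPa.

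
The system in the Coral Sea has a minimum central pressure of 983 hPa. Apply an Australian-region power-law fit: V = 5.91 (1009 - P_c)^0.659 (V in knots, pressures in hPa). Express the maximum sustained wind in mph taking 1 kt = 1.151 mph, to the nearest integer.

ΔP = 1009 − 983 = 26 hPa.
V ≈ 5.91 × 26^0.659 = 5.91 × 8.560 ≈ 50.589 kt.
50.589 × 1.151 ≈ 58.23 mph → 58 mph.

58 mph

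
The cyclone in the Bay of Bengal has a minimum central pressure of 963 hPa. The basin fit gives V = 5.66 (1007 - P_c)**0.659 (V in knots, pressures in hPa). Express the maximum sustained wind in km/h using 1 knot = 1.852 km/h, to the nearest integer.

ΔP = 1007 − 963 = 44 hPa.
V ≈ 5.66 × 44^0.659 = 5.66 × 12.107 ≈ 68.525 kt.
68.525 × 1.852 ≈ 126.91 km/h → 127 km/h.

127 km/h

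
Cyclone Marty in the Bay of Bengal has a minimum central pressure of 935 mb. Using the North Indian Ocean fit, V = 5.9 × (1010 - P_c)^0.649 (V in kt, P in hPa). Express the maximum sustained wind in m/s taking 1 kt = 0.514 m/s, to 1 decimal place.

ΔP = 1010 − 935 = 75 mb.
V ≈ 5.9 × 75^0.649 = 5.9 × 16.478 ≈ 97.222 kt.
97.222 × 0.514 ≈ 49.97 m/s → 50.0 m/s.

50.0 m/s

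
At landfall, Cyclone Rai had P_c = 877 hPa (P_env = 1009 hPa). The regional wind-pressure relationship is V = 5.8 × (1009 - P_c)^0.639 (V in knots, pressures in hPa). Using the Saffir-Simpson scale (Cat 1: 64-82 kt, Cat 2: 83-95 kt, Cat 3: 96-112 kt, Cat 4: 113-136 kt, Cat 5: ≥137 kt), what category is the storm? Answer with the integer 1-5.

4

ΔP = 1009 − 877 = 132 hPa.
V ≈ 5.8 × 132^0.639 = 5.8 × 22.65 ≈ 131 kt.
131 kt falls in the Category 4 band.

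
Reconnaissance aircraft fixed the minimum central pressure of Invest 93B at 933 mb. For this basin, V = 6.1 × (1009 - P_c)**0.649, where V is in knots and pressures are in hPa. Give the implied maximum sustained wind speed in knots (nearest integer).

101 kt

ΔP = 1009 − 933 = 76 mb.
76^0.649 ≈ 16.621.
V ≈ 6.1 × 16.621 ≈ 101.4 kt.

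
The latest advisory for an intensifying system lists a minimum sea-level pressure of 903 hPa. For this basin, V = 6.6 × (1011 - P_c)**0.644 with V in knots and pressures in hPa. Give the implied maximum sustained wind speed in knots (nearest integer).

ΔP = 1011 − 903 = 108 hPa.
108^0.644 ≈ 20.395.
V ≈ 6.6 × 20.395 ≈ 134.6 kt.

135 kt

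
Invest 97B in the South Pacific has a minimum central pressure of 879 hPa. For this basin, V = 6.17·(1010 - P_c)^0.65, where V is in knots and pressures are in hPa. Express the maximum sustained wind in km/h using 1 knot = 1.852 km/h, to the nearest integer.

272 km/h

ΔP = 1010 − 879 = 131 hPa.
V ≈ 6.17 × 131^0.65 = 6.17 × 23.781 ≈ 146.727 kt.
146.727 × 1.852 ≈ 271.74 km/h → 272 km/h.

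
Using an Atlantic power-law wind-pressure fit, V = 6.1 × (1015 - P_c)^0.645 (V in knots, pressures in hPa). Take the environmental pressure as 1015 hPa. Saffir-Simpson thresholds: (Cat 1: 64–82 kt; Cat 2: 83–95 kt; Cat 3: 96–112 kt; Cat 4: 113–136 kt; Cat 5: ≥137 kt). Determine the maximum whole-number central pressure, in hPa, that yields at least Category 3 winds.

943 hPa

Category 3 begins at V = 96 kt.
Required ΔP = (96/6.1)^(1/0.645) = 15.738^1.550 ≈ 71.73 hPa.
P_c ≤ 1015 − 71.73 = 943.27, so the highest integer P_c is 943 hPa.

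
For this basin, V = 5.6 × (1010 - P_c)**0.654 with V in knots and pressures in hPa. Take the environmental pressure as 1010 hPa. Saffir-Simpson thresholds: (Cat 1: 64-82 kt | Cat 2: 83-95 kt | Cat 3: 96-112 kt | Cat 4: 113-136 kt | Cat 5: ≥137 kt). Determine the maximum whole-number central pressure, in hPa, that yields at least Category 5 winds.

Category 5 begins at V = 137 kt.
Required ΔP = (137/5.6)^(1/0.654) = 24.464^1.529 ≈ 132.78 hPa.
P_c ≤ 1010 − 132.78 = 877.22, so the highest integer P_c is 877 hPa.

877 hPa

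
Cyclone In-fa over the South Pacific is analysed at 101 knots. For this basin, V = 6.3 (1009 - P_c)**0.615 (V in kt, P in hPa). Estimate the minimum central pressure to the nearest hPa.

918 hPa

ΔP = (V / 6.3)^(1/0.615) = (101/6.3)^1.626.
101/6.3 = 16.032; 16.032^1.626 ≈ 91.06 hPa.
P_c = 1009 − 91.06 = 917.94 ≈ 918 hPa.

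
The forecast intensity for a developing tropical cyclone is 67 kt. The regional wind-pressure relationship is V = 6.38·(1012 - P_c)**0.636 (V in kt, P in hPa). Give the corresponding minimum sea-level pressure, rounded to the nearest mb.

972 mb

ΔP = (V / 6.38)^(1/0.636) = (67/6.38)^1.572.
67/6.38 = 10.502; 10.502^1.572 ≈ 40.34 mb.
P_c = 1012 − 40.34 = 971.66 ≈ 972 mb.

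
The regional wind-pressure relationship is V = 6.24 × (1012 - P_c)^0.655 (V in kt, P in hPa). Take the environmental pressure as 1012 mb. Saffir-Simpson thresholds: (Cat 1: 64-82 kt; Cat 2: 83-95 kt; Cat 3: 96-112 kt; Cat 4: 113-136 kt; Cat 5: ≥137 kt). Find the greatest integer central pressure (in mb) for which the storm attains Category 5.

900 mb

Category 5 begins at V = 137 kt.
Required ΔP = (137/6.24)^(1/0.655) = 21.955^1.527 ≈ 111.72 mb.
P_c ≤ 1012 − 111.72 = 900.28, so the highest integer P_c is 900 mb.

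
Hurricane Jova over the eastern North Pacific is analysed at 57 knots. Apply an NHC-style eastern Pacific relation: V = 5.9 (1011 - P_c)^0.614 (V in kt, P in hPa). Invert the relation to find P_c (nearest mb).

971 mb

ΔP = (V / 5.9)^(1/0.614) = (57/5.9)^1.629.
57/5.9 = 9.661; 9.661^1.629 ≈ 40.20 mb.
P_c = 1011 − 40.20 = 970.80 ≈ 971 mb.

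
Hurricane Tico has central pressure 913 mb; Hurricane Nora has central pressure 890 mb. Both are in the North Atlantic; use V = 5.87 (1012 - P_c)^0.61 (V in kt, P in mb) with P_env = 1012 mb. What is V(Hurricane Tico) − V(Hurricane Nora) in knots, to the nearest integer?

Hurricane Tico: ΔP = 99; V ≈ 5.87 × 99^0.61 ≈ 96.82 kt.
Hurricane Nora: ΔP = 122; V ≈ 5.87 × 122^0.61 ≈ 109.98 kt.
Difference ≈ 96.82 − 109.98 = -13.16 → -13 kt.

-13 kt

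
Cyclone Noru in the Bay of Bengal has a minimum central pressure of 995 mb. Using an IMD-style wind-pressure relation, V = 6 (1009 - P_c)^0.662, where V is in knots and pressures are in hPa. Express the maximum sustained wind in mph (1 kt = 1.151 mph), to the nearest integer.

ΔP = 1009 − 995 = 14 mb.
V ≈ 6 × 14^0.662 = 6 × 5.738 ≈ 34.426 kt.
34.426 × 1.151 ≈ 39.62 mph → 40 mph.

40 mph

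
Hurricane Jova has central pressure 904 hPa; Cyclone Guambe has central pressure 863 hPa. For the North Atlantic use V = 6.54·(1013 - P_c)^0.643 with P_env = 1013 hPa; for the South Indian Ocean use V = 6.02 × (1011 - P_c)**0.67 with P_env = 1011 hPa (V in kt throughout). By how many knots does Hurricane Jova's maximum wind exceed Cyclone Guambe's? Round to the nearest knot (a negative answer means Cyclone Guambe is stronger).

-38 kt

Hurricane Jova: ΔP = 109; V ≈ 6.54 × 109^0.643 ≈ 133.55 kt.
Cyclone Guambe: ΔP = 148; V ≈ 6.02 × 148^0.67 ≈ 171.27 kt.
Difference ≈ 133.55 − 171.27 = -37.72 → -38 kt.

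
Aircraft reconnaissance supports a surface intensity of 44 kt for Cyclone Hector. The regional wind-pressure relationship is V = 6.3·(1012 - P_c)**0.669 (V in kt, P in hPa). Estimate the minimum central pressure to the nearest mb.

994 mb

ΔP = (V / 6.3)^(1/0.669) = (44/6.3)^1.495.
44/6.3 = 6.984; 6.984^1.495 ≈ 18.27 mb.
P_c = 1012 − 18.27 = 993.73 ≈ 994 mb.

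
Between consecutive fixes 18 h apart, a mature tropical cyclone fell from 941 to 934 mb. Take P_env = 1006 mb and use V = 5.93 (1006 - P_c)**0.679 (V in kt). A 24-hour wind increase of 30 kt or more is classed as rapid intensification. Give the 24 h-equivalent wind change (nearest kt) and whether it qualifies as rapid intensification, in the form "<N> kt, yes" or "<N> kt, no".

10 kt, no

V₁: ΔP = 65, V ≈ 5.93 × 65^0.679 ≈ 100.93 kt.
V₂: ΔP = 72, V ≈ 5.93 × 72^0.679 ≈ 108.19 kt.
ΔV over 18 h = 7.26 kt → 24 h equivalent = 7.26 × 24/18 ≈ 9.68 kt.
10 kt < 30 kt ⇒ not rapid intensification.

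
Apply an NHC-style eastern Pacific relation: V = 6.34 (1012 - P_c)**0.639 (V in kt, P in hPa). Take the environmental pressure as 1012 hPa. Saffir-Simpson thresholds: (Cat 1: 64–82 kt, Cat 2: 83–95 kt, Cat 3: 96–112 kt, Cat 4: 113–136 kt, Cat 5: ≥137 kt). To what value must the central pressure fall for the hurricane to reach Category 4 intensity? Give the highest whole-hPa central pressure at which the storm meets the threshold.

Category 4 begins at V = 113 kt.
Required ΔP = (113/6.34)^(1/0.639) = 17.823^1.565 ≈ 90.73 hPa.
P_c ≤ 1012 − 90.73 = 921.27, so the highest integer P_c is 921 hPa.

921 hPa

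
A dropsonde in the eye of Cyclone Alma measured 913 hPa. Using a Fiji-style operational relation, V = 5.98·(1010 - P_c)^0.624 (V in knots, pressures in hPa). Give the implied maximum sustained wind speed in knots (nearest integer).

ΔP = 1010 − 913 = 97 hPa.
97^0.624 ≈ 17.368.
V ≈ 5.98 × 17.368 ≈ 103.9 kt.

104 kt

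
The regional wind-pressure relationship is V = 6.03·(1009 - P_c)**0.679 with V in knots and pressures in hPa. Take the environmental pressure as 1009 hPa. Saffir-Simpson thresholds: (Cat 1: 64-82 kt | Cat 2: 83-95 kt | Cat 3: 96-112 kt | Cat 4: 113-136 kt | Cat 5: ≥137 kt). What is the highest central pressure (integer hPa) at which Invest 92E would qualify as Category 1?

976 hPa

Category 1 begins at V = 64 kt.
Required ΔP = (64/6.03)^(1/0.679) = 10.614^1.473 ≈ 32.42 hPa.
P_c ≤ 1009 − 32.42 = 976.58, so the highest integer P_c is 976 hPa.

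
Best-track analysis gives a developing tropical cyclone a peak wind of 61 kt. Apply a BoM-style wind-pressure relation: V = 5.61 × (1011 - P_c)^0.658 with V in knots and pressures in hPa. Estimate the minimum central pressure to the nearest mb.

ΔP = (V / 5.61)^(1/0.658) = (61/5.61)^1.520.
61/5.61 = 10.873; 10.873^1.520 ≈ 37.59 mb.
P_c = 1011 − 37.59 = 973.41 ≈ 973 mb.

973 mb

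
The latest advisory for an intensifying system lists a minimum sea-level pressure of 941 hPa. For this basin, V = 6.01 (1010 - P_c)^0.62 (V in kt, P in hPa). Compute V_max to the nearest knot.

83 kt

ΔP = 1010 − 941 = 69 hPa.
69^0.62 ≈ 13.807.
V ≈ 6.01 × 13.807 ≈ 83.0 kt.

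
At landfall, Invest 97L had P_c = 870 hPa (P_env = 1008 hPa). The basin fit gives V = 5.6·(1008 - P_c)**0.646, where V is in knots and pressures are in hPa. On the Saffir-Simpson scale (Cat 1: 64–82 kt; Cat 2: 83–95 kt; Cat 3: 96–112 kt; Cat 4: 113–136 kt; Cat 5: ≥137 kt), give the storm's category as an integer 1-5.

ΔP = 1008 − 870 = 138 hPa.
V ≈ 5.6 × 138^0.646 = 5.6 × 24.12 ≈ 135 kt.
135 kt falls in the Category 4 band.

4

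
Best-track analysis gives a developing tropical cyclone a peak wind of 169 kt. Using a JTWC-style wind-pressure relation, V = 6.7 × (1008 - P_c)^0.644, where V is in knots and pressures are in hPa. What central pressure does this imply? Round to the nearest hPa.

858 hPa

ΔP = (V / 6.7)^(1/0.644) = (169/6.7)^1.553.
169/6.7 = 25.224; 25.224^1.553 ≈ 150.22 hPa.
P_c = 1008 − 150.22 = 857.78 ≈ 858 hPa.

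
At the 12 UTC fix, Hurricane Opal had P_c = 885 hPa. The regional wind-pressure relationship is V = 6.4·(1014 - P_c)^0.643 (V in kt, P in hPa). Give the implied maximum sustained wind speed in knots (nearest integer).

ΔP = 1014 − 885 = 129 hPa.
129^0.643 ≈ 22.757.
V ≈ 6.4 × 22.757 ≈ 145.6 kt.

146 kt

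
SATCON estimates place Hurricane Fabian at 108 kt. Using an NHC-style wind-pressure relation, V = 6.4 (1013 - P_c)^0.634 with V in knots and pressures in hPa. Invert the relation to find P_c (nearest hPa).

927 hPa

ΔP = (V / 6.4)^(1/0.634) = (108/6.4)^1.577.
108/6.4 = 16.875; 16.875^1.577 ≈ 86.24 hPa.
P_c = 1013 − 86.24 = 926.76 ≈ 927 hPa.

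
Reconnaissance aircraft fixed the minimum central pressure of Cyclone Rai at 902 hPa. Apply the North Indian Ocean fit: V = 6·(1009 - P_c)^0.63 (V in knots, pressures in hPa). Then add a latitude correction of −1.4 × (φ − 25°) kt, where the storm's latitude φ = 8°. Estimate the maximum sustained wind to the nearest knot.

ΔP = 1009 − 902 = 107 hPa.
107^0.63 ≈ 18.989.
V ≈ 6 × 18.989 ≈ 113.9 kt.
Latitude correction: −1.4 × (8 − 25) = 23.8 kt.
Corrected V ≈ 137.7 kt → 138 kt.

138 kt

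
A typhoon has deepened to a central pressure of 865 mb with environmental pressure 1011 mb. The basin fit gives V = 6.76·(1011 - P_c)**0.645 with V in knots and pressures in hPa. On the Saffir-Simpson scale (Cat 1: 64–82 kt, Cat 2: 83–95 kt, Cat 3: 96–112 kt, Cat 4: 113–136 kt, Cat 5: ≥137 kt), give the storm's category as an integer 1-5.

ΔP = 1011 − 865 = 146 mb.
V ≈ 6.76 × 146^0.645 = 6.76 × 24.89 ≈ 168 kt.
168 kt falls in the Category 5 band.

5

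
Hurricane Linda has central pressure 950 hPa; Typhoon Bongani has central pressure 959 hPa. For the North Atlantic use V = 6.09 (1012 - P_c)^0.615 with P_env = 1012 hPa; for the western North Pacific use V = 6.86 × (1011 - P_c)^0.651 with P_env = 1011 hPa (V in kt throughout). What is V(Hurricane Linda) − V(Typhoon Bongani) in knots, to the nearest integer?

-13 kt

Hurricane Linda: ΔP = 62; V ≈ 6.09 × 62^0.615 ≈ 77.08 kt.
Typhoon Bongani: ΔP = 52; V ≈ 6.86 × 52^0.651 ≈ 89.83 kt.
Difference ≈ 77.08 − 89.83 = -12.75 → -13 kt.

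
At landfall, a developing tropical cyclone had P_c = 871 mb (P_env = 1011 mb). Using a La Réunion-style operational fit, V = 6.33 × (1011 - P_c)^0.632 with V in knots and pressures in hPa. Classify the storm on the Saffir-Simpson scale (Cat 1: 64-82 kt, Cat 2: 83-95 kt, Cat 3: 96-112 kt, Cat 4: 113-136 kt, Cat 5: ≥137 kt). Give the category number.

5

ΔP = 1011 − 871 = 140 mb.
V ≈ 6.33 × 140^0.632 = 6.33 × 22.72 ≈ 144 kt.
144 kt falls in the Category 5 band.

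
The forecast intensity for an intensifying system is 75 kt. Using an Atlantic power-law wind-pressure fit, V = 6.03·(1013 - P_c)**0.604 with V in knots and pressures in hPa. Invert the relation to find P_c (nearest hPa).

ΔP = (V / 6.03)^(1/0.604) = (75/6.03)^1.656.
75/6.03 = 12.438; 12.438^1.656 ≈ 64.94 hPa.
P_c = 1013 − 64.94 = 948.06 ≈ 948 hPa.

948 hPa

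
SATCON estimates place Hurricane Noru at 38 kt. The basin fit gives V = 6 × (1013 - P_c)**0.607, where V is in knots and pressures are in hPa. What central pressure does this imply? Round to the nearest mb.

ΔP = (V / 6)^(1/0.607) = (38/6)^1.647.
38/6 = 6.333; 6.333^1.647 ≈ 20.92 mb.
P_c = 1013 − 20.92 = 992.08 ≈ 992 mb.

992 mb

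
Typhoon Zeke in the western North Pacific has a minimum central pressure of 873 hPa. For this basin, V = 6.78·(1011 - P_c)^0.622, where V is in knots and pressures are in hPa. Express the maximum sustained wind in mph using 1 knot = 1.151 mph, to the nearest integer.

167 mph

ΔP = 1011 − 873 = 138 hPa.
V ≈ 6.78 × 138^0.622 = 6.78 × 21.429 ≈ 145.290 kt.
145.290 × 1.151 ≈ 167.23 mph → 167 mph.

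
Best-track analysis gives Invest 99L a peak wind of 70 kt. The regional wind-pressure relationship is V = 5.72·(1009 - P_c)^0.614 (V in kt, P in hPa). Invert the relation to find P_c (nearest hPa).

ΔP = (V / 5.72)^(1/0.614) = (70/5.72)^1.629.
70/5.72 = 12.238; 12.238^1.629 ≈ 59.09 hPa.
P_c = 1009 − 59.09 = 949.91 ≈ 950 hPa.

950 hPa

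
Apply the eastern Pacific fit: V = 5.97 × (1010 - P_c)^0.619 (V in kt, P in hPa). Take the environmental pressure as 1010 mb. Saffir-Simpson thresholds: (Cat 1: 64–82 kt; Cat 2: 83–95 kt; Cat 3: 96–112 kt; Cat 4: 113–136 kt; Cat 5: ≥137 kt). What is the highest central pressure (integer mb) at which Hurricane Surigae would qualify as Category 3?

Category 3 begins at V = 96 kt.
Required ΔP = (96/5.97)^(1/0.619) = 16.080^1.616 ≈ 88.88 mb.
P_c ≤ 1010 − 88.88 = 921.12, so the highest integer P_c is 921 mb.

921 mb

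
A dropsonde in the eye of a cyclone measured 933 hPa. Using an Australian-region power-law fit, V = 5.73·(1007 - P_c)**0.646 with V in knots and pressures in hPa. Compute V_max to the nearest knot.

ΔP = 1007 − 933 = 74 hPa.
74^0.646 ≈ 16.126.
V ≈ 5.73 × 16.126 ≈ 92.4 kt.

92 kt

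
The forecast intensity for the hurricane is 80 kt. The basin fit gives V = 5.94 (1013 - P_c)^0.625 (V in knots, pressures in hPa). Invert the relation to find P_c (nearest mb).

ΔP = (V / 5.94)^(1/0.625) = (80/5.94)^1.600.
80/5.94 = 13.468; 13.468^1.600 ≈ 64.10 mb.
P_c = 1013 − 64.10 = 948.90 ≈ 949 mb.

949 mb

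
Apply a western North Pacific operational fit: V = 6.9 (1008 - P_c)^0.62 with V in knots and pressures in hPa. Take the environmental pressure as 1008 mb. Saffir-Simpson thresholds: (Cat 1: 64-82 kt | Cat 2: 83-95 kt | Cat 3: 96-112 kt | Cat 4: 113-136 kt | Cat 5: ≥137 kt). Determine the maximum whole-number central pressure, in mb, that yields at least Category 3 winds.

938 mb

Category 3 begins at V = 96 kt.
Required ΔP = (96/6.9)^(1/0.62) = 13.913^1.613 ≈ 69.86 mb.
P_c ≤ 1008 − 69.86 = 938.14, so the highest integer P_c is 938 mb.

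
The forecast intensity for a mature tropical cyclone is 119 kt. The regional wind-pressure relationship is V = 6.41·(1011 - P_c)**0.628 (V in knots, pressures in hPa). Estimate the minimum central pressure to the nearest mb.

906 mb

ΔP = (V / 6.41)^(1/0.628) = (119/6.41)^1.592.
119/6.41 = 18.565; 18.565^1.592 ≈ 104.76 mb.
P_c = 1011 − 104.76 = 906.24 ≈ 906 mb.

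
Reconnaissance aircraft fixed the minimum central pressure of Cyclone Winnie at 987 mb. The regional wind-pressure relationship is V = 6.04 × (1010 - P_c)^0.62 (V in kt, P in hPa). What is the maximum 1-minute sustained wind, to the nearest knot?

42 kt

ΔP = 1010 − 987 = 23 mb.
23^0.62 ≈ 6.987.
V ≈ 6.04 × 6.987 ≈ 42.2 kt.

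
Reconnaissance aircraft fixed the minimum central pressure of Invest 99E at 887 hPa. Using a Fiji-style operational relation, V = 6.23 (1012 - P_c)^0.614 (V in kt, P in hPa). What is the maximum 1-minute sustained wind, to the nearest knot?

121 kt

ΔP = 1012 − 887 = 125 hPa.
125^0.614 ≈ 19.387.
V ≈ 6.23 × 19.387 ≈ 120.8 kt.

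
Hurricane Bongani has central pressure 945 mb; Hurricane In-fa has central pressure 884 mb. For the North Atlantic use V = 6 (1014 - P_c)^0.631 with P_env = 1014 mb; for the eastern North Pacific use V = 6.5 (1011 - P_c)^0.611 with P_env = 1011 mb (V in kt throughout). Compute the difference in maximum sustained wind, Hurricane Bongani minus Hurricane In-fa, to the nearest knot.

-39 kt

Hurricane Bongani: ΔP = 69; V ≈ 6 × 69^0.631 ≈ 86.79 kt.
Hurricane In-fa: ΔP = 127; V ≈ 6.5 × 127^0.611 ≈ 125.41 kt.
Difference ≈ 86.79 − 125.41 = -38.62 → -39 kt.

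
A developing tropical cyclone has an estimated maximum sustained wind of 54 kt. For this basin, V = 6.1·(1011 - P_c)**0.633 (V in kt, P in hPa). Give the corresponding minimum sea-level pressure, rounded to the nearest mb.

ΔP = (V / 6.1)^(1/0.633) = (54/6.1)^1.580.
54/6.1 = 8.852; 8.852^1.580 ≈ 31.34 mb.
P_c = 1011 − 31.34 = 979.66 ≈ 980 mb.

980 mb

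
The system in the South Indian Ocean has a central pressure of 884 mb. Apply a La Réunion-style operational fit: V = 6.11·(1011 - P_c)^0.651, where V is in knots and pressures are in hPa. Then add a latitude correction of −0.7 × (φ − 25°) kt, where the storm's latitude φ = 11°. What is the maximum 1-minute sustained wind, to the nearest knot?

153 kt

ΔP = 1011 − 884 = 127 mb.
127^0.651 ≈ 23.419.
V ≈ 6.11 × 23.419 ≈ 143.1 kt.
Latitude correction: −0.7 × (11 − 25) = 9.8 kt.
Corrected V ≈ 152.9 kt → 153 kt.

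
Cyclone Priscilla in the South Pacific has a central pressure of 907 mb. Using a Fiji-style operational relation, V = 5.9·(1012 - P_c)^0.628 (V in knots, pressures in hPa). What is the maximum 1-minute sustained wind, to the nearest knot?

110 kt

ΔP = 1012 − 907 = 105 mb.
105^0.628 ≈ 18.591.
V ≈ 5.9 × 18.591 ≈ 109.7 kt.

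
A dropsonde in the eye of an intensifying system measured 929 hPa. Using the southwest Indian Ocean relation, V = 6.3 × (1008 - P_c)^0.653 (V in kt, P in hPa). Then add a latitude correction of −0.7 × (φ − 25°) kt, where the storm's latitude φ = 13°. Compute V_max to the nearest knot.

ΔP = 1008 − 929 = 79 hPa.
79^0.653 ≈ 17.344.
V ≈ 6.3 × 17.344 ≈ 109.3 kt.
Latitude correction: −0.7 × (13 − 25) = 8.4 kt.
Corrected V ≈ 117.7 kt → 118 kt.

118 kt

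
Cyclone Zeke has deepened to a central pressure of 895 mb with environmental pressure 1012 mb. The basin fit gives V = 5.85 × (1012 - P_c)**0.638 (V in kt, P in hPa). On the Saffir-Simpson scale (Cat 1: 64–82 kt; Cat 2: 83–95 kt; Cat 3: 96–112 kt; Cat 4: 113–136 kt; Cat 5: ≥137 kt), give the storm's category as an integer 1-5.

4

ΔP = 1012 − 895 = 117 mb.
V ≈ 5.85 × 117^0.638 = 5.85 × 20.87 ≈ 122 kt.
122 kt falls in the Category 4 band.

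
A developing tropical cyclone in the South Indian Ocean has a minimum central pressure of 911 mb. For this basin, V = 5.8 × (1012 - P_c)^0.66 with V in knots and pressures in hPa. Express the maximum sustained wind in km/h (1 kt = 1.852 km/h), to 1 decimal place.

225.9 km/h

ΔP = 1012 − 911 = 101 mb.
V ≈ 5.8 × 101^0.66 = 5.8 × 21.031 ≈ 121.978 kt.
121.978 × 1.852 ≈ 225.90 km/h → 225.9 km/h.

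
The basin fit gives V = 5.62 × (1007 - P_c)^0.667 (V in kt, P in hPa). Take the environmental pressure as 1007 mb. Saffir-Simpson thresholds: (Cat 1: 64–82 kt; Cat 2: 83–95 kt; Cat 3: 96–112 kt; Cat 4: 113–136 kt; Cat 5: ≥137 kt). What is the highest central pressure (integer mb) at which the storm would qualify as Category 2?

Category 2 begins at V = 83 kt.
Required ΔP = (83/5.62)^(1/0.667) = 14.769^1.499 ≈ 56.64 mb.
P_c ≤ 1007 − 56.64 = 950.36, so the highest integer P_c is 950 mb.

950 mb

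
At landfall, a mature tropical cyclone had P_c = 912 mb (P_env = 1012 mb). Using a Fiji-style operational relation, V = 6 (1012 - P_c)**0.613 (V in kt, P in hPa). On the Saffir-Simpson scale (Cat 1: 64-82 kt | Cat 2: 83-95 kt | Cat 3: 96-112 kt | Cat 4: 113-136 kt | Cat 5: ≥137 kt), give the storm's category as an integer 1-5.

ΔP = 1012 − 912 = 100 mb.
V ≈ 6 × 100^0.613 = 6 × 16.83 ≈ 101 kt.
101 kt falls in the Category 3 band.

3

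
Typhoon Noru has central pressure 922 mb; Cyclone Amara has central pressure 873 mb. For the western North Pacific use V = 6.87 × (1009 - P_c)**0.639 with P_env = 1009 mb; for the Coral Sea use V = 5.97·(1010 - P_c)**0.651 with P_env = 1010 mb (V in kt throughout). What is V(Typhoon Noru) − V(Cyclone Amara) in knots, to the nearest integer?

-28 kt

Typhoon Noru: ΔP = 87; V ≈ 6.87 × 87^0.639 ≈ 119.21 kt.
Cyclone Amara: ΔP = 137; V ≈ 5.97 × 137^0.651 ≈ 146.89 kt.
Difference ≈ 119.21 − 146.89 = -27.68 → -28 kt.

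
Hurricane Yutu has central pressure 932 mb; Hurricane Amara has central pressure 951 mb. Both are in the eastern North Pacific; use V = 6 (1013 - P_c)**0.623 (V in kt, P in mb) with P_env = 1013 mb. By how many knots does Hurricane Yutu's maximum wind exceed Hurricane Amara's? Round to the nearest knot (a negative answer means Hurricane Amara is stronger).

14 kt

Hurricane Yutu: ΔP = 81; V ≈ 6 × 81^0.623 ≈ 92.71 kt.
Hurricane Amara: ΔP = 62; V ≈ 6 × 62^0.623 ≈ 78.49 kt.
Difference ≈ 92.71 − 78.49 = 14.22 → 14 kt.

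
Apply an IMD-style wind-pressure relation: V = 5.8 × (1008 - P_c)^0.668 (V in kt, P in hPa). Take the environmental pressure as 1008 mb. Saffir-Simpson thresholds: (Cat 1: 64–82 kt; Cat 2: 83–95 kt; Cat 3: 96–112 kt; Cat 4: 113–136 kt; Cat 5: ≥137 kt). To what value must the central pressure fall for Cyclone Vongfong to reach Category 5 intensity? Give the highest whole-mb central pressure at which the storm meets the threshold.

Category 5 begins at V = 137 kt.
Required ΔP = (137/5.8)^(1/0.668) = 23.621^1.497 ≈ 113.72 mb.
P_c ≤ 1008 − 113.72 = 894.28, so the highest integer P_c is 894 mb.

894 mb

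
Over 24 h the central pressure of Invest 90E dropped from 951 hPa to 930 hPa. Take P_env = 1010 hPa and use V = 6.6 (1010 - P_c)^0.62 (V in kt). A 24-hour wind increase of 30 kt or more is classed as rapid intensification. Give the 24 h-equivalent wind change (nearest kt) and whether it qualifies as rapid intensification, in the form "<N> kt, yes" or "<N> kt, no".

V₁: ΔP = 59, V ≈ 6.6 × 59^0.62 ≈ 82.69 kt.
V₂: ΔP = 80, V ≈ 6.6 × 80^0.62 ≈ 99.88 kt.
ΔV over 24 h = 17.19 kt → 24 h equivalent = 17.19 × 24/24 ≈ 17.19 kt.
17 kt < 30 kt ⇒ not rapid intensification.

17 kt, no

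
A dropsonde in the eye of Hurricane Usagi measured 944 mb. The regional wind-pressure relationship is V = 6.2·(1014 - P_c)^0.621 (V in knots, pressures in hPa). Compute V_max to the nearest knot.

ΔP = 1014 − 944 = 70 mb.
70^0.621 ≈ 13.990.
V ≈ 6.2 × 13.990 ≈ 86.7 kt.

87 kt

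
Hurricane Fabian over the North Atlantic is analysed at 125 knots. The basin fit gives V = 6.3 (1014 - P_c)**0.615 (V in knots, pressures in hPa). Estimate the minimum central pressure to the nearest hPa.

885 hPa

ΔP = (V / 6.3)^(1/0.615) = (125/6.3)^1.626.
125/6.3 = 19.841; 19.841^1.626 ≈ 128.79 hPa.
P_c = 1014 − 128.79 = 885.21 ≈ 885 hPa.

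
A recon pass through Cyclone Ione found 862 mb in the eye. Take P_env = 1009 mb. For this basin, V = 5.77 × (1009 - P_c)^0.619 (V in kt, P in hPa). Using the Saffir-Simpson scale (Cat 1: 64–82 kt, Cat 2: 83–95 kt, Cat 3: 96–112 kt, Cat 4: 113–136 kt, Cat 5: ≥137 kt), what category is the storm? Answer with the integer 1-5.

ΔP = 1009 − 862 = 147 mb.
V ≈ 5.77 × 147^0.619 = 5.77 × 21.96 ≈ 127 kt.
127 kt falls in the Category 4 band.

4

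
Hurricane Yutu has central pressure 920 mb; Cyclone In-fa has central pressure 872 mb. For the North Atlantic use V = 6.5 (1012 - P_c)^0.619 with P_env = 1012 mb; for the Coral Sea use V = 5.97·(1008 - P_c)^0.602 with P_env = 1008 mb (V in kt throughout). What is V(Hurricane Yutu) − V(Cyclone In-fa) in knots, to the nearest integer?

Hurricane Yutu: ΔP = 92; V ≈ 6.5 × 92^0.619 ≈ 106.78 kt.
Cyclone In-fa: ΔP = 136; V ≈ 5.97 × 136^0.602 ≈ 114.91 kt.
Difference ≈ 106.78 − 114.91 = -8.13 → -8 kt.

-8 kt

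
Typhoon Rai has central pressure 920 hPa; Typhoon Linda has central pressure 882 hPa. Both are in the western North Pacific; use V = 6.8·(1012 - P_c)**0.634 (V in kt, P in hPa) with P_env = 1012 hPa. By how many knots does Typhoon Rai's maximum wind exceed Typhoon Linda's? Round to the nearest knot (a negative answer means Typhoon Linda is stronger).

-29 kt

Typhoon Rai: ΔP = 92; V ≈ 6.8 × 92^0.634 ≈ 119.55 kt.
Typhoon Linda: ΔP = 130; V ≈ 6.8 × 130^0.634 ≈ 148.85 kt.
Difference ≈ 119.55 − 148.85 = -29.30 → -29 kt.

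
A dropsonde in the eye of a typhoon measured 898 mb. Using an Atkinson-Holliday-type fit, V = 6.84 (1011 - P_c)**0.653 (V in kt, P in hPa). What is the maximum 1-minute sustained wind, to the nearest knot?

150 kt

ΔP = 1011 − 898 = 113 mb.
113^0.653 ≈ 21.911.
V ≈ 6.84 × 21.911 ≈ 149.9 kt.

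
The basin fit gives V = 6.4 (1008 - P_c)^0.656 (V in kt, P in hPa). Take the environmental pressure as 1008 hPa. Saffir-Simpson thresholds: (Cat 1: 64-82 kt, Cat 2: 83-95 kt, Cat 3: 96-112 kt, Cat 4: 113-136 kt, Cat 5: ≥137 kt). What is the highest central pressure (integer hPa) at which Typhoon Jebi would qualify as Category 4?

Category 4 begins at V = 113 kt.
Required ΔP = (113/6.4)^(1/0.656) = 17.656^1.524 ≈ 79.57 hPa.
P_c ≤ 1008 − 79.57 = 928.43, so the highest integer P_c is 928 hPa.

928 hPa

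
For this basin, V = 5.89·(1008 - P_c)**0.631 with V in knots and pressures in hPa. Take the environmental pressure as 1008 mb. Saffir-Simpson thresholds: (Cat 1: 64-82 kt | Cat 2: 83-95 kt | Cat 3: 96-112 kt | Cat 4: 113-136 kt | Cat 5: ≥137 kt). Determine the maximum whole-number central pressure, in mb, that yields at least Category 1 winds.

964 mb

Category 1 begins at V = 64 kt.
Required ΔP = (64/5.89)^(1/0.631) = 10.866^1.585 ≈ 43.85 mb.
P_c ≤ 1008 − 43.85 = 964.15, so the highest integer P_c is 964 mb.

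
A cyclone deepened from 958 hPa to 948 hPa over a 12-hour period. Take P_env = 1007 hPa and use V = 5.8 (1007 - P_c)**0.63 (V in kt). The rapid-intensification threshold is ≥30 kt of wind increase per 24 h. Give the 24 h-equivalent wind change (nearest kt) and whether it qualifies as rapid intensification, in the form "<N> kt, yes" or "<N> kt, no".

17 kt, no

V₁: ΔP = 49, V ≈ 5.8 × 49^0.63 ≈ 67.34 kt.
V₂: ΔP = 59, V ≈ 5.8 × 59^0.63 ≈ 75.69 kt.
ΔV over 12 h = 8.35 kt → 24 h equivalent = 8.35 × 24/12 ≈ 16.70 kt.
17 kt < 30 kt ⇒ not rapid intensification.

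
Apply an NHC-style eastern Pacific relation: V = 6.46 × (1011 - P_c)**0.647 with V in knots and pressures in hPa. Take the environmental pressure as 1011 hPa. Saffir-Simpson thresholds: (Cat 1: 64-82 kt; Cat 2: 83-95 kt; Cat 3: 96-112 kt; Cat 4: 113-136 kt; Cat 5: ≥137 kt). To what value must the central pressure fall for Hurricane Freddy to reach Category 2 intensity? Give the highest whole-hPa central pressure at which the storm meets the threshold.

959 hPa

Category 2 begins at V = 83 kt.
Required ΔP = (83/6.46)^(1/0.647) = 12.848^1.546 ≈ 51.74 hPa.
P_c ≤ 1011 − 51.74 = 959.26, so the highest integer P_c is 959 hPa.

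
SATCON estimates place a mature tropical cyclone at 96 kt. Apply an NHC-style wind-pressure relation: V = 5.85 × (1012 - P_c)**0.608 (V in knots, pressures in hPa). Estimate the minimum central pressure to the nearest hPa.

912 hPa

ΔP = (V / 5.85)^(1/0.608) = (96/5.85)^1.645.
96/5.85 = 16.410; 16.410^1.645 ≈ 99.67 hPa.
P_c = 1012 − 99.67 = 912.33 ≈ 912 hPa.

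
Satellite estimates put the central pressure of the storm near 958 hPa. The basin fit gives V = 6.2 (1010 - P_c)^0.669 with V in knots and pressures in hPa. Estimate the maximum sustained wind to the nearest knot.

ΔP = 1010 − 958 = 52 hPa.
52^0.669 ≈ 14.061.
V ≈ 6.2 × 14.061 ≈ 87.2 kt.

87 kt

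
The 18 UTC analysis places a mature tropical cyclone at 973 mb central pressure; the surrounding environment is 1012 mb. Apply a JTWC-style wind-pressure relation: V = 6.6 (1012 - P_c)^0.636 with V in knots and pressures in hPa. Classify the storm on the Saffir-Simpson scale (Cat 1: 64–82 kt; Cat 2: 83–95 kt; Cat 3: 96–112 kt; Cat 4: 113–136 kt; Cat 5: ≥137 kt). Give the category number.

1

ΔP = 1012 − 973 = 39 mb.
V ≈ 6.6 × 39^0.636 = 6.6 × 10.28 ≈ 68 kt.
68 kt falls in the Category 1 band.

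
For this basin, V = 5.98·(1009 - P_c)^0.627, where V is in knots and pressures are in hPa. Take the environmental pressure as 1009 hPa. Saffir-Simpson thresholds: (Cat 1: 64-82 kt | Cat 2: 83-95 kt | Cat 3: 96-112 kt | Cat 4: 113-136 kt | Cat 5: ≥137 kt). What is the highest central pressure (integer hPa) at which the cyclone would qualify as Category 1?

965 hPa

Category 1 begins at V = 64 kt.
Required ΔP = (64/5.98)^(1/0.627) = 10.702^1.595 ≈ 43.84 hPa.
P_c ≤ 1009 − 43.84 = 965.16, so the highest integer P_c is 965 hPa.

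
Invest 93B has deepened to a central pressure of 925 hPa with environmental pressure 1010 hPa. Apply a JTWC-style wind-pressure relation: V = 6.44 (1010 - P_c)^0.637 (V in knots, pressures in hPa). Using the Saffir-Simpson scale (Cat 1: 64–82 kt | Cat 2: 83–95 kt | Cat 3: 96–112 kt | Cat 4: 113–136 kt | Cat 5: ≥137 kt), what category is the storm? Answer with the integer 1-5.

ΔP = 1010 − 925 = 85 hPa.
V ≈ 6.44 × 85^0.637 = 6.44 × 16.94 ≈ 109 kt.
109 kt falls in the Category 3 band.

3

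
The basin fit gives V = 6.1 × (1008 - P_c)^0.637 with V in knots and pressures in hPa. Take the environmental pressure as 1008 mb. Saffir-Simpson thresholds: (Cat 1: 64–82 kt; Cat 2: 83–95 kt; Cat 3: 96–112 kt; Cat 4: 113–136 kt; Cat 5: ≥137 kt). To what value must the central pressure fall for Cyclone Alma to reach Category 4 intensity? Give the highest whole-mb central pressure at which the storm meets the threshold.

Category 4 begins at V = 113 kt.
Required ΔP = (113/6.1)^(1/0.637) = 18.525^1.570 ≈ 97.77 mb.
P_c ≤ 1008 − 97.77 = 910.23, so the highest integer P_c is 910 mb.

910 mb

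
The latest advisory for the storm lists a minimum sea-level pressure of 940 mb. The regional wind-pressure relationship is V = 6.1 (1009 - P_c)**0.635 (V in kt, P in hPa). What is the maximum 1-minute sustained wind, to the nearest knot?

90 kt

ΔP = 1009 − 940 = 69 mb.
69^0.635 ≈ 14.712.
V ≈ 6.1 × 14.712 ≈ 89.7 kt.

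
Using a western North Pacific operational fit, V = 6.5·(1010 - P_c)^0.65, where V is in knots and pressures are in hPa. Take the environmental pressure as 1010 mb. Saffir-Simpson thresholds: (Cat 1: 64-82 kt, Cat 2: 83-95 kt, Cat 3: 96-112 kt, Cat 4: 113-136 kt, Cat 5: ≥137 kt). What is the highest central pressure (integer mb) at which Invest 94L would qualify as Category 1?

Category 1 begins at V = 64 kt.
Required ΔP = (64/6.5)^(1/0.65) = 9.846^1.538 ≈ 33.74 mb.
P_c ≤ 1010 − 33.74 = 976.26, so the highest integer P_c is 976 mb.

976 mb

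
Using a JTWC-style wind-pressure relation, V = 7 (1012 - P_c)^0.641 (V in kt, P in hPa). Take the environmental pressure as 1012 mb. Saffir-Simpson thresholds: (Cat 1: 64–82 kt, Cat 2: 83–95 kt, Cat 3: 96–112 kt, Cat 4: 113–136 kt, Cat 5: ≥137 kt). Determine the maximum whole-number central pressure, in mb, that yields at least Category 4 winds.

935 mb

Category 4 begins at V = 113 kt.
Required ΔP = (113/7)^(1/0.641) = 16.143^1.560 ≈ 76.65 mb.
P_c ≤ 1012 − 76.65 = 935.35, so the highest integer P_c is 935 mb.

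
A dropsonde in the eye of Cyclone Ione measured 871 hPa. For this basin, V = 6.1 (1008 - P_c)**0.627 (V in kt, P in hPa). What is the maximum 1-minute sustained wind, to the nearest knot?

ΔP = 1008 − 871 = 137 hPa.
137^0.627 ≈ 21.864.
V ≈ 6.1 × 21.864 ≈ 133.4 kt.

133 kt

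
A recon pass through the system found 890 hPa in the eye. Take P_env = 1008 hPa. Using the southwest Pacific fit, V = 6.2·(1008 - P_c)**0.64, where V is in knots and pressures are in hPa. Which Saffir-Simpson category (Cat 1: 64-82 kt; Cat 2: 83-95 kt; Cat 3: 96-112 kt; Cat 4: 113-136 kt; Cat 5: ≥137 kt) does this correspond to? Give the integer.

ΔP = 1008 − 890 = 118 hPa.
V ≈ 6.2 × 118^0.64 = 6.2 × 21.18 ≈ 131 kt.
131 kt falls in the Category 4 band.

4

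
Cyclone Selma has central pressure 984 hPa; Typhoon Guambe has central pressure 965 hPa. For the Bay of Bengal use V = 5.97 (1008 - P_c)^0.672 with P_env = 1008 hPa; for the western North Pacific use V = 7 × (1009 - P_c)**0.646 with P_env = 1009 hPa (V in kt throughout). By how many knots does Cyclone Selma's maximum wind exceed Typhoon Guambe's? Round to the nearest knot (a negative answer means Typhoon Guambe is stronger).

-30 kt

Cyclone Selma: ΔP = 24; V ≈ 5.97 × 24^0.672 ≈ 50.52 kt.
Typhoon Guambe: ΔP = 44; V ≈ 7 × 44^0.646 ≈ 80.68 kt.
Difference ≈ 50.52 − 80.68 = -30.16 → -30 kt.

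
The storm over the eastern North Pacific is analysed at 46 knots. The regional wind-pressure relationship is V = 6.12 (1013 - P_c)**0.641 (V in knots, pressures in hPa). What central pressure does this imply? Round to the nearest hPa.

990 hPa

ΔP = (V / 6.12)^(1/0.641) = (46/6.12)^1.560.
46/6.12 = 7.516; 7.516^1.560 ≈ 23.26 hPa.
P_c = 1013 − 23.26 = 989.74 ≈ 990 hPa.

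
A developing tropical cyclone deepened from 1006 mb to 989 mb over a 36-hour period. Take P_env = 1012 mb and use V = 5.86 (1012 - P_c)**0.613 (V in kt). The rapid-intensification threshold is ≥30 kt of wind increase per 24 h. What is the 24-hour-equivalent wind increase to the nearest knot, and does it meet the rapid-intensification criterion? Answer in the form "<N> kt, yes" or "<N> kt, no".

15 kt, no

V₁: ΔP = 6, V ≈ 5.86 × 6^0.613 ≈ 17.58 kt.
V₂: ΔP = 23, V ≈ 5.86 × 23^0.613 ≈ 40.05 kt.
ΔV over 36 h = 22.47 kt → 24 h equivalent = 22.47 × 24/36 ≈ 14.98 kt.
15 kt < 30 kt ⇒ not rapid intensification.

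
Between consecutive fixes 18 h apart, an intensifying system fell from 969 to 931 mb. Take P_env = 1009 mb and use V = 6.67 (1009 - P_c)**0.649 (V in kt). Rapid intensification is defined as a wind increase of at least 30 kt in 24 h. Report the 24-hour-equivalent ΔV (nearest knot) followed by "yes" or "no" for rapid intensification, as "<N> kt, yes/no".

V₁: ΔP = 40, V ≈ 6.67 × 40^0.649 ≈ 73.09 kt.
V₂: ΔP = 78, V ≈ 6.67 × 78^0.649 ≈ 112.74 kt.
ΔV over 18 h = 39.65 kt → 24 h equivalent = 39.65 × 24/18 ≈ 52.87 kt.
53 kt ≥ 30 kt ⇒ rapid intensification.

53 kt, yes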